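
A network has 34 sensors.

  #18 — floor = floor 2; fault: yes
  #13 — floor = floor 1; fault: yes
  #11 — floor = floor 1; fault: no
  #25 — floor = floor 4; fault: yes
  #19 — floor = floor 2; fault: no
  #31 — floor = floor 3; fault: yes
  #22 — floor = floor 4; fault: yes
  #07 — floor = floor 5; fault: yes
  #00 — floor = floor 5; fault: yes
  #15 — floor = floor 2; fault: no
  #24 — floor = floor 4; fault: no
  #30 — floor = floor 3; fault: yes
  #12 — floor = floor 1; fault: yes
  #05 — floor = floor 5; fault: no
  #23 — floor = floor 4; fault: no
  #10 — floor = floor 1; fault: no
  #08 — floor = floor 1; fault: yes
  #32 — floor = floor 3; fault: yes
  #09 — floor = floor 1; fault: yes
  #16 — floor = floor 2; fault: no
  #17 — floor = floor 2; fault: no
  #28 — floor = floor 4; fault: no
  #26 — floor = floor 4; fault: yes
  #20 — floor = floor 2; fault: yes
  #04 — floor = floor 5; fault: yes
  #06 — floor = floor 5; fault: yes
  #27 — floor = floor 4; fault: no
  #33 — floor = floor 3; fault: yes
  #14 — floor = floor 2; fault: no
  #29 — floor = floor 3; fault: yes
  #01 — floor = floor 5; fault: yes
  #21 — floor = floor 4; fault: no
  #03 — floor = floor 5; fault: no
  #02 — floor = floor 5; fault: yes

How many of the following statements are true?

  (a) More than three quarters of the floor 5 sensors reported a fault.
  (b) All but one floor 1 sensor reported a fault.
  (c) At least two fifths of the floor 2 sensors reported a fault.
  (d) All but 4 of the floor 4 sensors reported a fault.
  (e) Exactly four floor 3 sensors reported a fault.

(a) floor 5: |A| = 8, |A ∩ B| = 6; needs |A ∩ B| / |A| > 3/4 — false.
(b) floor 1: |A| = 6, |A ∩ B| = 4; needs |A ∖ B| = 1 — false.
(c) floor 2: |A| = 7, |A ∩ B| = 2; needs |A ∩ B| / |A| ≥ 2/5 — false.
(d) floor 4: |A| = 8, |A ∩ B| = 3; needs |A ∖ B| = 4 — false.
(e) floor 3: |A| = 5, |A ∩ B| = 5; needs |A ∩ B| = 4 — false.

0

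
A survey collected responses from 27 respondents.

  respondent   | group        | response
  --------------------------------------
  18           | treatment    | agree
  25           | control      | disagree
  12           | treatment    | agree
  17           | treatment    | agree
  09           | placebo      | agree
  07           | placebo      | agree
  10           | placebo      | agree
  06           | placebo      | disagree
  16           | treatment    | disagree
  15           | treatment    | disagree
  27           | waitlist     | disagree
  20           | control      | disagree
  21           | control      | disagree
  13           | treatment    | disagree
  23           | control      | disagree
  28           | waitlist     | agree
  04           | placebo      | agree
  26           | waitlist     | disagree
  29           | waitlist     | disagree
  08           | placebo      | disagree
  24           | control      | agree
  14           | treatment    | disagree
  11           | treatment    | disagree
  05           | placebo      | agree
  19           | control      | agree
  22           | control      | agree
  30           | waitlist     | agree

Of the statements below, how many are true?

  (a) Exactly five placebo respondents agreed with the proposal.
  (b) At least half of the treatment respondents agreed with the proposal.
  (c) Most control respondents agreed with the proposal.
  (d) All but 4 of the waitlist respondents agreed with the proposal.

(a) placebo: |A| = 7, |A ∩ B| = 5; needs |A ∩ B| = 5 — true.
(b) treatment: |A| = 8, |A ∩ B| = 3; needs |A ∩ B| ≥ |A ∖ B| — false.
(c) control: |A| = 7, |A ∩ B| = 3; needs |A ∩ B| > |A ∖ B| — false.
(d) waitlist: |A| = 5, |A ∩ B| = 2; needs |A ∖ B| = 4 — false.

1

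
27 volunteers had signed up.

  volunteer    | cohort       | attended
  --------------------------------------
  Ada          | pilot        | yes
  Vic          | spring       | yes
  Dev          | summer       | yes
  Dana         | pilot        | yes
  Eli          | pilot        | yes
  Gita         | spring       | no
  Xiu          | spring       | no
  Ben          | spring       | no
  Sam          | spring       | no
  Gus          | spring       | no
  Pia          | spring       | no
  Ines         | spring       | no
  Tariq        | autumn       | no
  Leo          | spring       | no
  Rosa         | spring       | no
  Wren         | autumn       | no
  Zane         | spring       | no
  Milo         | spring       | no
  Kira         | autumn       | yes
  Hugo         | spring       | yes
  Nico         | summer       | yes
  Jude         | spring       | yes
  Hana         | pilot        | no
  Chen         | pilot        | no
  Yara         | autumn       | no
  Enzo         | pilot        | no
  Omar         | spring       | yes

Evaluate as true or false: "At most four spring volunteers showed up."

Truth condition: |A ∩ B| ≤ 4.
|A| = 15, |A ∩ B| = 4, |A ∖ B| = 11.
|A ∩ B| = 4, so the statement is true.

True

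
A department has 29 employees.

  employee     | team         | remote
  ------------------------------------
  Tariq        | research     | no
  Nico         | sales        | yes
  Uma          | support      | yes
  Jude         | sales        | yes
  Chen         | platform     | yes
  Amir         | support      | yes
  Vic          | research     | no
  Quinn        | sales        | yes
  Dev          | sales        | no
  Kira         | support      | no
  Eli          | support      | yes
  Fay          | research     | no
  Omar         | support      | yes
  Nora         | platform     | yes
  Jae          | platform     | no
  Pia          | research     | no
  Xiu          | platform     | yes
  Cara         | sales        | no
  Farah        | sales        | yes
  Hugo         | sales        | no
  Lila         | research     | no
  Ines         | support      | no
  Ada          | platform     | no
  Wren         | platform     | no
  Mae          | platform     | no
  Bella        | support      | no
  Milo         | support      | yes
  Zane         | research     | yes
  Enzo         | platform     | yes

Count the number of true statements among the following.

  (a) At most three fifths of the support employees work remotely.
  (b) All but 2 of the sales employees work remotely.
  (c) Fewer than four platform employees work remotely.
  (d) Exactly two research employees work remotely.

0

(a) support: |A| = 8, |A ∩ B| = 5; needs |A ∩ B| / |A| ≤ 3/5 — false.
(b) sales: |A| = 7, |A ∩ B| = 4; needs |A ∖ B| = 2 — false.
(c) platform: |A| = 8, |A ∩ B| = 4; needs |A ∩ B| < 4 — false.
(d) research: |A| = 6, |A ∩ B| = 1; needs |A ∩ B| = 2 — false.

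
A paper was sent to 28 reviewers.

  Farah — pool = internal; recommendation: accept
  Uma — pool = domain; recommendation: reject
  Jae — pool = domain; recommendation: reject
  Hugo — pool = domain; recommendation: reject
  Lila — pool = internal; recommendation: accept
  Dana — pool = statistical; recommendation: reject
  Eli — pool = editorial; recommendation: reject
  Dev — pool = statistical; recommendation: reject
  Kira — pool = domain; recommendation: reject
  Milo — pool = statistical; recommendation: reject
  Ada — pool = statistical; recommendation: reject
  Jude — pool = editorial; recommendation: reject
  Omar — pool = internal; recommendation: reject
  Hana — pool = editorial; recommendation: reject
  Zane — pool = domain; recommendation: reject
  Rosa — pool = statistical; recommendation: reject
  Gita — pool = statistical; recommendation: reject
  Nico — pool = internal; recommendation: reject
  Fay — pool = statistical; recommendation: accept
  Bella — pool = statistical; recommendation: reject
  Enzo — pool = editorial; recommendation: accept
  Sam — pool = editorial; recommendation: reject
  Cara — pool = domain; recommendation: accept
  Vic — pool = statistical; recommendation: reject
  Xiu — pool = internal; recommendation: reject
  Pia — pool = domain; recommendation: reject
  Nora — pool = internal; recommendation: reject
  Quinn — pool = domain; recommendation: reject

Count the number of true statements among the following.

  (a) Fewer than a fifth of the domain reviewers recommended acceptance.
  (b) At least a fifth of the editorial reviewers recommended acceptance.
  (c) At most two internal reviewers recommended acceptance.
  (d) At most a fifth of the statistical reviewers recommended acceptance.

(a) domain: |A| = 8, |A ∩ B| = 1; needs |A ∩ B| / |A| < 1/5 — true.
(b) editorial: |A| = 5, |A ∩ B| = 1; needs |A ∩ B| / |A| ≥ 1/5 — true.
(c) internal: |A| = 6, |A ∩ B| = 2; needs |A ∩ B| ≤ 2 — true.
(d) statistical: |A| = 9, |A ∩ B| = 1; needs |A ∩ B| / |A| ≤ 1/5 — true.

4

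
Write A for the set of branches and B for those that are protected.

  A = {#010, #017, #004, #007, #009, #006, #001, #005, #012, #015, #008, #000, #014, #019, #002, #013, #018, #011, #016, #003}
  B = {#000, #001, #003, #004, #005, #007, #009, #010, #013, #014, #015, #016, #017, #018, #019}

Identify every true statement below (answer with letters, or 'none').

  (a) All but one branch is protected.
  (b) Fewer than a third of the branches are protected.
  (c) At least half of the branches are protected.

(c)

|A| = 20, |A ∩ B| = 15, |A ∖ B| = 5.
(a) |A ∖ B| = 1: fails.
(b) |A ∩ B| / |A| < 1/3: fails.
(c) |A ∩ B| ≥ |A ∖ B|: holds.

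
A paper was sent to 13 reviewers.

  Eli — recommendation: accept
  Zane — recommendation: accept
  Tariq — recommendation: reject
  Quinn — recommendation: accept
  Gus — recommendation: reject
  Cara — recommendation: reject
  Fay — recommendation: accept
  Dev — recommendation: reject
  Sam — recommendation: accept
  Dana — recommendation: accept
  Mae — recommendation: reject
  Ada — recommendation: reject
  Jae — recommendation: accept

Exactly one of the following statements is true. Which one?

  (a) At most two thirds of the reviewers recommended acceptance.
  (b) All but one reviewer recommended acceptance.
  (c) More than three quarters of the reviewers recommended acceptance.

|A| = 13, |A ∩ B| = 7, |A ∖ B| = 6.
(a) requires |A ∩ B| / |A| ≤ 2/3: true.
(b) requires |A ∖ B| = 1: false.
(c) requires |A ∩ B| / |A| > 3/4: false.

(a)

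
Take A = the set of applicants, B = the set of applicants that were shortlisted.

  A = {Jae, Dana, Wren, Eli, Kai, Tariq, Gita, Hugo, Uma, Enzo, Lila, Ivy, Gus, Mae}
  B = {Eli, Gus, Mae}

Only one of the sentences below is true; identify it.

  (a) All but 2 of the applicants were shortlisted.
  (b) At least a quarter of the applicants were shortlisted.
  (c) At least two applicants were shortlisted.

(c)

|A| = 14, |A ∩ B| = 3, |A ∖ B| = 11.
(a) requires |A ∖ B| = 2: false.
(b) requires |A ∩ B| / |A| ≥ 1/4: false.
(c) requires |A ∩ B| ≥ 2: true.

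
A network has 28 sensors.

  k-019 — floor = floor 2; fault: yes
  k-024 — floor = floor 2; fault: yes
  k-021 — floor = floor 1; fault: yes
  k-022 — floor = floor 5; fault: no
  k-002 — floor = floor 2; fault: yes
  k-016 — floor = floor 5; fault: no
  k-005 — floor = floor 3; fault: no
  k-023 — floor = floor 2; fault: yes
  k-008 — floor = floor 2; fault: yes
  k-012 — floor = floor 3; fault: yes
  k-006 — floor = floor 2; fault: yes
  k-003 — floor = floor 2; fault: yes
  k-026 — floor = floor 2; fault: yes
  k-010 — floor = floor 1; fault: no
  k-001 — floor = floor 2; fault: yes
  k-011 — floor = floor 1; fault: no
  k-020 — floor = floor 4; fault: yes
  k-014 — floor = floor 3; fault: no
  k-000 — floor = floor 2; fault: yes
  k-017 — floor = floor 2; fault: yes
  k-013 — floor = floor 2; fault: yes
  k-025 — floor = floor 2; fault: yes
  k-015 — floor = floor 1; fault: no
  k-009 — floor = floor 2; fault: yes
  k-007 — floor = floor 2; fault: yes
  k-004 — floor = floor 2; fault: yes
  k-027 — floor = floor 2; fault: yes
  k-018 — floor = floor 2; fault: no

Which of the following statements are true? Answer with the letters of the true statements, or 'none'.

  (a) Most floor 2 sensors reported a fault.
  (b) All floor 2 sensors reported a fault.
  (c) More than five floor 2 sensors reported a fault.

(a), (c)

|A| = 18, |A ∩ B| = 17, |A ∖ B| = 1.
(a) |A ∩ B| > |A ∖ B|: holds.
(b) A ⊆ B, i.e. every element of A is in B (|A ∖ B| = 0): fails.
(c) |A ∩ B| > 5: holds.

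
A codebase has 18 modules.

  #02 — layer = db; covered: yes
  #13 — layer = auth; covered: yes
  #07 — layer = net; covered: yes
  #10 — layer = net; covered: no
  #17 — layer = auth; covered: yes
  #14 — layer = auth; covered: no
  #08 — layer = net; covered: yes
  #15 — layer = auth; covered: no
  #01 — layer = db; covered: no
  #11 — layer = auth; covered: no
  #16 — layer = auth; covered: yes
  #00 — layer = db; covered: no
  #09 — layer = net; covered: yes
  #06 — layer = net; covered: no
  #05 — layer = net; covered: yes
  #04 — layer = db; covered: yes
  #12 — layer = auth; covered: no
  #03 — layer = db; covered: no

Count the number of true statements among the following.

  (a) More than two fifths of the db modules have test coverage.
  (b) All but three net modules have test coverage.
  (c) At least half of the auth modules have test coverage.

0

(a) db: |A| = 5, |A ∩ B| = 2; needs |A ∩ B| / |A| > 2/5 — false.
(b) net: |A| = 6, |A ∩ B| = 4; needs |A ∖ B| = 3 — false.
(c) auth: |A| = 7, |A ∩ B| = 3; needs |A ∩ B| ≥ |A ∖ B| — false.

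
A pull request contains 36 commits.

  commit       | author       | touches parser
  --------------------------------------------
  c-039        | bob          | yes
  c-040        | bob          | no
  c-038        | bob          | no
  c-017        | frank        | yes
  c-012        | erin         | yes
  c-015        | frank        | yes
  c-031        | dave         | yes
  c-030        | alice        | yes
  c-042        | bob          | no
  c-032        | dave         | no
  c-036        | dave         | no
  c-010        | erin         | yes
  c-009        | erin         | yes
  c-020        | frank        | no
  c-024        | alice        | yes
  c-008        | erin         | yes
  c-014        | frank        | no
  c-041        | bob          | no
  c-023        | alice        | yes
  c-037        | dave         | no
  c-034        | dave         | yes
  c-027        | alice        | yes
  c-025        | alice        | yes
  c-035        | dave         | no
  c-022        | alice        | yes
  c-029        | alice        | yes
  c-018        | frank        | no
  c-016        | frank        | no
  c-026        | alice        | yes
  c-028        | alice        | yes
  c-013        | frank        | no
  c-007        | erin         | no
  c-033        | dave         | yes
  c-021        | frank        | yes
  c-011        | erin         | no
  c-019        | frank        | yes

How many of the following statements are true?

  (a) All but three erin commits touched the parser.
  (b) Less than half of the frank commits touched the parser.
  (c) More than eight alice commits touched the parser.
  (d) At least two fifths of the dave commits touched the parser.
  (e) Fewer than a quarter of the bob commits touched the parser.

4

(a) erin: |A| = 6, |A ∩ B| = 4; needs |A ∖ B| = 3 — false.
(b) frank: |A| = 9, |A ∩ B| = 4; needs |A ∩ B| < |A ∖ B| — true.
(c) alice: |A| = 9, |A ∩ B| = 9; needs |A ∩ B| > 8 — true.
(d) dave: |A| = 7, |A ∩ B| = 3; needs |A ∩ B| / |A| ≥ 2/5 — true.
(e) bob: |A| = 5, |A ∩ B| = 1; needs |A ∩ B| / |A| < 1/4 — true.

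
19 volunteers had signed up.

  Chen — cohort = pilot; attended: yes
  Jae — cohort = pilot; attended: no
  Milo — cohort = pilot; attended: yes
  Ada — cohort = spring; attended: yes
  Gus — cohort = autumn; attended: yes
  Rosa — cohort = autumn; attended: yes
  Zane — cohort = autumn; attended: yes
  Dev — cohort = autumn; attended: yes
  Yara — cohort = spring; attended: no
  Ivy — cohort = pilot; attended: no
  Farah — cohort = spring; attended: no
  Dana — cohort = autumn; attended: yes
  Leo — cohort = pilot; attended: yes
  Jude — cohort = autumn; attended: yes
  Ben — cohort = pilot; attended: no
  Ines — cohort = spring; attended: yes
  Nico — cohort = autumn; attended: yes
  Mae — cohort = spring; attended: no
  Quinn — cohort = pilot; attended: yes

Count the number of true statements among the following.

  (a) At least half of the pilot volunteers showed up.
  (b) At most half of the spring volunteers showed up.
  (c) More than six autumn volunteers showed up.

3

(a) pilot: |A| = 7, |A ∩ B| = 4; needs |A ∩ B| ≥ |A ∖ B| — true.
(b) spring: |A| = 5, |A ∩ B| = 2; needs |A ∩ B| ≤ |A ∖ B| — true.
(c) autumn: |A| = 7, |A ∩ B| = 7; needs |A ∩ B| > 6 — true.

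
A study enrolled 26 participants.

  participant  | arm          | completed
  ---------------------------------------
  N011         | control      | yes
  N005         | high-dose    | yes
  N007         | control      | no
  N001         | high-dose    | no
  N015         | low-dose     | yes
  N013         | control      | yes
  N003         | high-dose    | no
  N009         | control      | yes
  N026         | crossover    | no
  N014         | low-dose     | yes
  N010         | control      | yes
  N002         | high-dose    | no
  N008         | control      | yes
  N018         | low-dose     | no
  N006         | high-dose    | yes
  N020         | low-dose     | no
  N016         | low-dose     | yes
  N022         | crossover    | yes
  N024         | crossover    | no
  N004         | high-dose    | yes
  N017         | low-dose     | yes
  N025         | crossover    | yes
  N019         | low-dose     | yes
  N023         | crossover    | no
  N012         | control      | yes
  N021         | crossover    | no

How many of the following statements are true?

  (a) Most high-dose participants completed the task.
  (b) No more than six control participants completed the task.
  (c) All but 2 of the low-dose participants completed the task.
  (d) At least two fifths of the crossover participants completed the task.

(a) high-dose: |A| = 6, |A ∩ B| = 3; needs |A ∩ B| > |A ∖ B| — false.
(b) control: |A| = 7, |A ∩ B| = 6; needs |A ∩ B| ≤ 6 — true.
(c) low-dose: |A| = 7, |A ∩ B| = 5; needs |A ∖ B| = 2 — true.
(d) crossover: |A| = 6, |A ∩ B| = 2; needs |A ∩ B| / |A| ≥ 2/5 — false.

2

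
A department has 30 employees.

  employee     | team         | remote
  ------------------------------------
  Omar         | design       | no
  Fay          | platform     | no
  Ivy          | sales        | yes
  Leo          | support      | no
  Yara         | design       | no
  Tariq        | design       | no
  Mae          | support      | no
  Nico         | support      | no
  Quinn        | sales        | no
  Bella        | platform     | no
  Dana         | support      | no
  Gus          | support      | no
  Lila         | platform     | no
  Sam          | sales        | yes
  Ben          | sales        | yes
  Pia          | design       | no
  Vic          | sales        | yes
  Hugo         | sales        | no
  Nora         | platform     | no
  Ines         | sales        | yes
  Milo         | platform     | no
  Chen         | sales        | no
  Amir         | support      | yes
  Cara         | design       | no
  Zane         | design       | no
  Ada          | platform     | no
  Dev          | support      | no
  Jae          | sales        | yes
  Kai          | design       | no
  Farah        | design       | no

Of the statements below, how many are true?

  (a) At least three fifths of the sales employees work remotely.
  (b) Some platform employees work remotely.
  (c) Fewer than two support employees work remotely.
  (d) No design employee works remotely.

3

(a) sales: |A| = 9, |A ∩ B| = 6; needs |A ∩ B| / |A| ≥ 3/5 — true.
(b) platform: |A| = 6, |A ∩ B| = 0; needs A ∩ B ≠ ∅ (|A ∩ B| ≥ 1) — false.
(c) support: |A| = 7, |A ∩ B| = 1; needs |A ∩ B| < 2 — true.
(d) design: |A| = 8, |A ∩ B| = 0; needs A ∩ B = ∅ (|A ∩ B| = 0) — true.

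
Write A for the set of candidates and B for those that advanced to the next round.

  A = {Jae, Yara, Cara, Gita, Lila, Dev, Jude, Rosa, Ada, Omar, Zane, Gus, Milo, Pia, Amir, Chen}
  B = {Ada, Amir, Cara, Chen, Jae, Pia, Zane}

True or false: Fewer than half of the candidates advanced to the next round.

'Fewer than half of the candidates advanced to the next round' holds iff |A ∩ B| < |A ∖ B|.
|A| = 16, |A ∩ B| = 7, |A ∖ B| = 9.
7 < 9, so the statement is true.

True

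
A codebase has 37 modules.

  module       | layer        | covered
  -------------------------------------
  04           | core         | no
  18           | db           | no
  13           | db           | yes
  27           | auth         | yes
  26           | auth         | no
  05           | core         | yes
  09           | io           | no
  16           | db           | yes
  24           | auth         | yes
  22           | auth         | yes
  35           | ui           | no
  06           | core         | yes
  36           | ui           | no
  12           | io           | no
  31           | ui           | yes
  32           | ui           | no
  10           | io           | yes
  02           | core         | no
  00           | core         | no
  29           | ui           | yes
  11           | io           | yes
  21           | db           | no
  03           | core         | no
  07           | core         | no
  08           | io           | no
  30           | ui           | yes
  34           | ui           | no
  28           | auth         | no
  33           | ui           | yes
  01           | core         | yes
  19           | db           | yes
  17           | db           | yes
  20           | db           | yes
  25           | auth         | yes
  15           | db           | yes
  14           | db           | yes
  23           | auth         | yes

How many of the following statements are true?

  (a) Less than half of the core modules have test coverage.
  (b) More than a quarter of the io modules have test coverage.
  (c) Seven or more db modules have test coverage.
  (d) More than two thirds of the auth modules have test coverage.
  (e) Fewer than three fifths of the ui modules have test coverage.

(a) core: |A| = 8, |A ∩ B| = 3; needs |A ∩ B| < |A ∖ B| — true.
(b) io: |A| = 5, |A ∩ B| = 2; needs |A ∩ B| / |A| > 1/4 — true.
(c) db: |A| = 9, |A ∩ B| = 7; needs |A ∩ B| ≥ 7 — true.
(d) auth: |A| = 7, |A ∩ B| = 5; needs |A ∩ B| / |A| > 2/3 — true.
(e) ui: |A| = 8, |A ∩ B| = 4; needs |A ∩ B| / |A| < 3/5 — true.

5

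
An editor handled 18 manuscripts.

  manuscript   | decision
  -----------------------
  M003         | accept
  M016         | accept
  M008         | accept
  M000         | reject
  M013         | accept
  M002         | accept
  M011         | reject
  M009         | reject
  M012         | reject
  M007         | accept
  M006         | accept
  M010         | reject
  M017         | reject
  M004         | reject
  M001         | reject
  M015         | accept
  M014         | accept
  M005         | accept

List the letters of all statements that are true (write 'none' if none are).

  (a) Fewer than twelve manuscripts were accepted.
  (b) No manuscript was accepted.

(a)

|A| = 18, |A ∩ B| = 10, |A ∖ B| = 8.
(a) |A ∩ B| < 12: holds.
(b) A ∩ B = ∅ (|A ∩ B| = 0): fails.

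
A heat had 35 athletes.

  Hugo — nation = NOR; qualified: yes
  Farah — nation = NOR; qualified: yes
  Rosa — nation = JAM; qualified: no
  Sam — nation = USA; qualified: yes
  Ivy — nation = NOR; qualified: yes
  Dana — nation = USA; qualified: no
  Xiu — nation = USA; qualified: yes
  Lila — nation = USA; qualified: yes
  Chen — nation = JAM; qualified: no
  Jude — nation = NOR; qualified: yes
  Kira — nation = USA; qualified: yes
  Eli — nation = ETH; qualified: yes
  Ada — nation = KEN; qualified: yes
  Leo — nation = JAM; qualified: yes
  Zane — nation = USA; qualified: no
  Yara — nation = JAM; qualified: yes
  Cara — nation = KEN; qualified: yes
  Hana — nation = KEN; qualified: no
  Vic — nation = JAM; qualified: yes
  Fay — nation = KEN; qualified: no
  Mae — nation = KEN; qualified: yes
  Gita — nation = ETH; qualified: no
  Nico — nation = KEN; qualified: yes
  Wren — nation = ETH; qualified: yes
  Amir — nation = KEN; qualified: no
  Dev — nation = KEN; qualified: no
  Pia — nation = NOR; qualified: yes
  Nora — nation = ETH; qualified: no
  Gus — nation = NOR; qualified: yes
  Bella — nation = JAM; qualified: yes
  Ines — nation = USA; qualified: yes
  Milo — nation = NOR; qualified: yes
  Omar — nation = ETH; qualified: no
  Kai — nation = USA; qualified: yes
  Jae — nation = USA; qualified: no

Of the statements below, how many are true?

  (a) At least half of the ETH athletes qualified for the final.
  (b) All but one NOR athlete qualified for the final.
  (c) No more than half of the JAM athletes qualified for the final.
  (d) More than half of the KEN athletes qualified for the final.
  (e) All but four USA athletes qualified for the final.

(a) ETH: |A| = 5, |A ∩ B| = 2; needs |A ∩ B| ≥ |A ∖ B| — false.
(b) NOR: |A| = 7, |A ∩ B| = 7; needs |A ∖ B| = 1 — false.
(c) JAM: |A| = 6, |A ∩ B| = 4; needs |A ∩ B| ≤ |A ∖ B| — false.
(d) KEN: |A| = 8, |A ∩ B| = 4; needs |A ∩ B| > |A ∖ B| — false.
(e) USA: |A| = 9, |A ∩ B| = 6; needs |A ∖ B| = 4 — false.

0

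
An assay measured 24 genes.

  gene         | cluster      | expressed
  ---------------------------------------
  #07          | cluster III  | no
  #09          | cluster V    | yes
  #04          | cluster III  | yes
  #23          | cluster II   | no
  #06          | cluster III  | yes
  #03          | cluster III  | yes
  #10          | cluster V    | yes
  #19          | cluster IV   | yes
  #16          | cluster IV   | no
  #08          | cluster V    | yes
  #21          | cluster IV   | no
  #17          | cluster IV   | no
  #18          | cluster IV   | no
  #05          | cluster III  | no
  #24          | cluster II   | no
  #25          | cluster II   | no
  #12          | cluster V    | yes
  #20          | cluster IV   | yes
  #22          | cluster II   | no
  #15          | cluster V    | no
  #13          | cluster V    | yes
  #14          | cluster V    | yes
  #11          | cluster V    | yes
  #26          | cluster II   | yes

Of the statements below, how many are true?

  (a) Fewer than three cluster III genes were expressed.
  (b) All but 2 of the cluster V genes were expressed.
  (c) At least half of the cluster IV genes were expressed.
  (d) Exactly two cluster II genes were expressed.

(a) cluster III: |A| = 5, |A ∩ B| = 3; needs |A ∩ B| < 3 — false.
(b) cluster V: |A| = 8, |A ∩ B| = 7; needs |A ∖ B| = 2 — false.
(c) cluster IV: |A| = 6, |A ∩ B| = 2; needs |A ∩ B| ≥ |A ∖ B| — false.
(d) cluster II: |A| = 5, |A ∩ B| = 1; needs |A ∩ B| = 2 — false.

0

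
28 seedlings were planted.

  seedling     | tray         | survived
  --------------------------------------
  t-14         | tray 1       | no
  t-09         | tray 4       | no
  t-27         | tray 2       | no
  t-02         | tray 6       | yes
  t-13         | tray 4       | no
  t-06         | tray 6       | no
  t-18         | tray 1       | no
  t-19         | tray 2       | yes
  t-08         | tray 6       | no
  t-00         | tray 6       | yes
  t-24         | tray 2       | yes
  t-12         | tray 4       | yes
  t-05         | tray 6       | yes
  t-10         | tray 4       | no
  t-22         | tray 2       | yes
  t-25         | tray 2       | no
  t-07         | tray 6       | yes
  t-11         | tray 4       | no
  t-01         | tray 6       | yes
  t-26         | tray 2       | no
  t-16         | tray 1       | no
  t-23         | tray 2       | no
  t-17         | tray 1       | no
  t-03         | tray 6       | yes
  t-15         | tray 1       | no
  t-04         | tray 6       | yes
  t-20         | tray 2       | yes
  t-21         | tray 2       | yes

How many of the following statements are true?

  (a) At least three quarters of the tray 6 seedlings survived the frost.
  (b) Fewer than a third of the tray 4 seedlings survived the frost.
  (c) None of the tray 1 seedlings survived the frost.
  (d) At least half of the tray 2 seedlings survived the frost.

4

(a) tray 6: |A| = 9, |A ∩ B| = 7; needs |A ∩ B| / |A| ≥ 3/4 — true.
(b) tray 4: |A| = 5, |A ∩ B| = 1; needs |A ∩ B| / |A| < 1/3 — true.
(c) tray 1: |A| = 5, |A ∩ B| = 0; needs A ∩ B = ∅ (|A ∩ B| = 0) — true.
(d) tray 2: |A| = 9, |A ∩ B| = 5; needs |A ∩ B| ≥ |A ∖ B| — true.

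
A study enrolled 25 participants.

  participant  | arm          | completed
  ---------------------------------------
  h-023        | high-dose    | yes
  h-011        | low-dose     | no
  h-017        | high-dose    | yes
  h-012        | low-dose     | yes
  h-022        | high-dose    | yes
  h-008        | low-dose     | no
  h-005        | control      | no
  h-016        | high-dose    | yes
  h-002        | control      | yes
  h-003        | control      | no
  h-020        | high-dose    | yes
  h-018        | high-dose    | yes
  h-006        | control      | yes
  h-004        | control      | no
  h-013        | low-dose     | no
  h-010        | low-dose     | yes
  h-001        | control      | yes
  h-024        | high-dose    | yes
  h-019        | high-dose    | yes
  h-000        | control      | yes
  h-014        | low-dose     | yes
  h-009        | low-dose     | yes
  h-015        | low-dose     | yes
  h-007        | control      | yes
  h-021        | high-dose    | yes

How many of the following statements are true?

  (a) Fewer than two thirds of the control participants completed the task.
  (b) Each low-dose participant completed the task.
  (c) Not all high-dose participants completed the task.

(a) control: |A| = 8, |A ∩ B| = 5; needs |A ∩ B| / |A| < 2/3 — true.
(b) low-dose: |A| = 8, |A ∩ B| = 5; needs A ⊆ B, i.e. every element of A is in B (|A ∖ B| = 0) — false.
(c) high-dose: |A| = 9, |A ∩ B| = 9; needs A ⊄ B (|A ∖ B| ≥ 1) — false.

1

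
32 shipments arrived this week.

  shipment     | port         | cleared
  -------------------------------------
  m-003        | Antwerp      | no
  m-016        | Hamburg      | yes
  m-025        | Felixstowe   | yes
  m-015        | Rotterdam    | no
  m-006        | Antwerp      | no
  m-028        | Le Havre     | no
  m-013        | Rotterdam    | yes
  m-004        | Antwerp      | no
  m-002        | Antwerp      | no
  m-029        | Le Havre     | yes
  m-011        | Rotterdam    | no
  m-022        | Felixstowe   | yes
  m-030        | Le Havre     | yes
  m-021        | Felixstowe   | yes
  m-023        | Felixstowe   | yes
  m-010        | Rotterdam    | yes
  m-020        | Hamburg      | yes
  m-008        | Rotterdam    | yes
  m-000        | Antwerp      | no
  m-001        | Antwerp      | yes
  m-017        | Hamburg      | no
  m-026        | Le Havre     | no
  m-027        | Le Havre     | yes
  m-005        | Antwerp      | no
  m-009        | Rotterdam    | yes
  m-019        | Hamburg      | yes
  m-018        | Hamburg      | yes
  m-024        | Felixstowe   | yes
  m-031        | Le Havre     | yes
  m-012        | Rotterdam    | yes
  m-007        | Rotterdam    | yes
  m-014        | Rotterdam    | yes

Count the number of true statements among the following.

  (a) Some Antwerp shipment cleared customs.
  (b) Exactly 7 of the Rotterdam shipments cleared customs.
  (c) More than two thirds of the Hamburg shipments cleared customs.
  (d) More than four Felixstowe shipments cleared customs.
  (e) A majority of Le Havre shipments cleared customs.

(a) Antwerp: |A| = 7, |A ∩ B| = 1; needs A ∩ B ≠ ∅ (|A ∩ B| ≥ 1) — true.
(b) Rotterdam: |A| = 9, |A ∩ B| = 7; needs |A ∩ B| = 7 — true.
(c) Hamburg: |A| = 5, |A ∩ B| = 4; needs |A ∩ B| / |A| > 2/3 — true.
(d) Felixstowe: |A| = 5, |A ∩ B| = 5; needs |A ∩ B| > 4 — true.
(e) Le Havre: |A| = 6, |A ∩ B| = 4; needs |A ∩ B| > |A ∖ B| — true.

5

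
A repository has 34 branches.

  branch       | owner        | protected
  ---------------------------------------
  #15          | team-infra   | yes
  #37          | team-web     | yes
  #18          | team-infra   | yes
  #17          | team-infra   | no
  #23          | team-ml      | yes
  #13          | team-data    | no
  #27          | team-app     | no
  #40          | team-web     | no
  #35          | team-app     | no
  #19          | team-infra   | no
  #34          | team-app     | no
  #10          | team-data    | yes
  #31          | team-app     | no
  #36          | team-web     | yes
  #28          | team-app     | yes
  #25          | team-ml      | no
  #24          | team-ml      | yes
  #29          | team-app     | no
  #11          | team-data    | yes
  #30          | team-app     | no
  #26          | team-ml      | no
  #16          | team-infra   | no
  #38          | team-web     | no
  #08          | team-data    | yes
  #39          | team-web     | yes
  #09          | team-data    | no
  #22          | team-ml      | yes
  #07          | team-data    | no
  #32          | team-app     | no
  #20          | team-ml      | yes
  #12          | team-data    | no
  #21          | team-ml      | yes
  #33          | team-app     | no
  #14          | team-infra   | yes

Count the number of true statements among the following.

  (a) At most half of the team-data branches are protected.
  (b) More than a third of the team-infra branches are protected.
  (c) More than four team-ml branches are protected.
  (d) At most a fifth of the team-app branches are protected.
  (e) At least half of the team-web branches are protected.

5

(a) team-data: |A| = 7, |A ∩ B| = 3; needs |A ∩ B| ≤ |A ∖ B| — true.
(b) team-infra: |A| = 6, |A ∩ B| = 3; needs |A ∩ B| / |A| > 1/3 — true.
(c) team-ml: |A| = 7, |A ∩ B| = 5; needs |A ∩ B| > 4 — true.
(d) team-app: |A| = 9, |A ∩ B| = 1; needs |A ∩ B| / |A| ≤ 1/5 — true.
(e) team-web: |A| = 5, |A ∩ B| = 3; needs |A ∩ B| ≥ |A ∖ B| — true.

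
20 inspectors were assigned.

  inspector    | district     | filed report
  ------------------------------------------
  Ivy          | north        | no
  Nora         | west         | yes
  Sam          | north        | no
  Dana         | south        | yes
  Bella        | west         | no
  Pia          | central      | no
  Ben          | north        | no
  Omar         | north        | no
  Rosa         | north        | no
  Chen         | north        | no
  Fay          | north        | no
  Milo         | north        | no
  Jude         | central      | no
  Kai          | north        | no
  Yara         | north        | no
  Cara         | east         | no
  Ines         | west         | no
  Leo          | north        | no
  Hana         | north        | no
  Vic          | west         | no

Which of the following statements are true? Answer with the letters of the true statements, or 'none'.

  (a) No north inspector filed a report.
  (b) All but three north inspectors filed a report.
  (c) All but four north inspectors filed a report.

|A| = 12, |A ∩ B| = 0, |A ∖ B| = 12.
(a) A ∩ B = ∅ (|A ∩ B| = 0): holds.
(b) |A ∖ B| = 3: fails.
(c) |A ∖ B| = 4: fails.

(a)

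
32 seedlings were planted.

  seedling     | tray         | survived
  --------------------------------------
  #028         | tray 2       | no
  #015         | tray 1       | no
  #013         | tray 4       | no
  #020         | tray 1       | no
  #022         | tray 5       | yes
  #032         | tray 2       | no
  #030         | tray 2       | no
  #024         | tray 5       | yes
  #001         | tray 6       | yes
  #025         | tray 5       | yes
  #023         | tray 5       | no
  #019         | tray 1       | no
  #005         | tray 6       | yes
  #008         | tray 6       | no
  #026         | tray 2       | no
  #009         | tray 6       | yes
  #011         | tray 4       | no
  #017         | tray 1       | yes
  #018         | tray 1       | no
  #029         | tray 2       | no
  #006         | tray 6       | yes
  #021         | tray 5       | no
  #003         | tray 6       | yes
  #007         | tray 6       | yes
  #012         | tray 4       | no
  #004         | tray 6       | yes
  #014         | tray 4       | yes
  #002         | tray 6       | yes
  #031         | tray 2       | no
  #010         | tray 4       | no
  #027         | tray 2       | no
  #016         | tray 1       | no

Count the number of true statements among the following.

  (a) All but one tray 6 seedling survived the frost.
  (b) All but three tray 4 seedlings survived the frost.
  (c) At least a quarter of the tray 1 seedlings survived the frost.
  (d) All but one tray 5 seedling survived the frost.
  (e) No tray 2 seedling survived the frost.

2

(a) tray 6: |A| = 9, |A ∩ B| = 8; needs |A ∖ B| = 1 — true.
(b) tray 4: |A| = 5, |A ∩ B| = 1; needs |A ∖ B| = 3 — false.
(c) tray 1: |A| = 6, |A ∩ B| = 1; needs |A ∩ B| / |A| ≥ 1/4 — false.
(d) tray 5: |A| = 5, |A ∩ B| = 3; needs |A ∖ B| = 1 — false.
(e) tray 2: |A| = 7, |A ∩ B| = 0; needs A ∩ B = ∅ (|A ∩ B| = 0) — true.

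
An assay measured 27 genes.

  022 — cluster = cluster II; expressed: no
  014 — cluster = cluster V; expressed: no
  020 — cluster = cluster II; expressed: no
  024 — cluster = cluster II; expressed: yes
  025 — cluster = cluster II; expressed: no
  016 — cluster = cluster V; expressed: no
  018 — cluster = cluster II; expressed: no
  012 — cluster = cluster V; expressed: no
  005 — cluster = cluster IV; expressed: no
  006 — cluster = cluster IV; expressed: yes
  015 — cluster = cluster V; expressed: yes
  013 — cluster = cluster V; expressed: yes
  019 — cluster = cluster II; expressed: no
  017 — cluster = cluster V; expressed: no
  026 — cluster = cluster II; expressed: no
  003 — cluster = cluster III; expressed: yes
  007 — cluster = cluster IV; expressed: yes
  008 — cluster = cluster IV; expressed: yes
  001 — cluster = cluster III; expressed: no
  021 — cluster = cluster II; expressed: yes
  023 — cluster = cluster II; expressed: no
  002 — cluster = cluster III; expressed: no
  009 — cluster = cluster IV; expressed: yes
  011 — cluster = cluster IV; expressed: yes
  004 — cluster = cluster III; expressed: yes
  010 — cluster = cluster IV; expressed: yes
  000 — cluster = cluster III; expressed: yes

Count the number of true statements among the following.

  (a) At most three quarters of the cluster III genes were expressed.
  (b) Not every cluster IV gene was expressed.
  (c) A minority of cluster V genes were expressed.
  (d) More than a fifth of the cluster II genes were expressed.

(a) cluster III: |A| = 5, |A ∩ B| = 3; needs |A ∩ B| / |A| ≤ 3/4 — true.
(b) cluster IV: |A| = 7, |A ∩ B| = 6; needs A ⊄ B (|A ∖ B| ≥ 1) — true.
(c) cluster V: |A| = 6, |A ∩ B| = 2; needs |A ∩ B| < |A ∖ B| — true.
(d) cluster II: |A| = 9, |A ∩ B| = 2; needs |A ∩ B| / |A| > 1/5 — true.

4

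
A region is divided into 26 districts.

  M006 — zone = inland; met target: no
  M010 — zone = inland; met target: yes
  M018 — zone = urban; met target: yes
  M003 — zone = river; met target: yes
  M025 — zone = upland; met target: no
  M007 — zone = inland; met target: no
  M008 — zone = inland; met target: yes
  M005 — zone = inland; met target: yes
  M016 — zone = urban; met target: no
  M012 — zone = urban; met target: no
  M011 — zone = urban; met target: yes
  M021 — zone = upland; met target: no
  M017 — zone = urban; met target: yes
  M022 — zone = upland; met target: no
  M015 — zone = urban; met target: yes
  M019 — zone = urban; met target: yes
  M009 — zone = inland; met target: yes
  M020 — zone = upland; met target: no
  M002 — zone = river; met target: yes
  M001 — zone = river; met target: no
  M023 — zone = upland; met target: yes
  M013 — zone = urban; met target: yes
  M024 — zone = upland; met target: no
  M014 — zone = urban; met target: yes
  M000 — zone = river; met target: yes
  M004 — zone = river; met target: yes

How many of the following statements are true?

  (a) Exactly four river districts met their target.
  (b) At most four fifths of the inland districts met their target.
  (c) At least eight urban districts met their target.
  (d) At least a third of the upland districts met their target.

(a) river: |A| = 5, |A ∩ B| = 4; needs |A ∩ B| = 4 — true.
(b) inland: |A| = 6, |A ∩ B| = 4; needs |A ∩ B| / |A| ≤ 4/5 — true.
(c) urban: |A| = 9, |A ∩ B| = 7; needs |A ∩ B| ≥ 8 — false.
(d) upland: |A| = 6, |A ∩ B| = 1; needs |A ∩ B| / |A| ≥ 1/3 — false.

2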